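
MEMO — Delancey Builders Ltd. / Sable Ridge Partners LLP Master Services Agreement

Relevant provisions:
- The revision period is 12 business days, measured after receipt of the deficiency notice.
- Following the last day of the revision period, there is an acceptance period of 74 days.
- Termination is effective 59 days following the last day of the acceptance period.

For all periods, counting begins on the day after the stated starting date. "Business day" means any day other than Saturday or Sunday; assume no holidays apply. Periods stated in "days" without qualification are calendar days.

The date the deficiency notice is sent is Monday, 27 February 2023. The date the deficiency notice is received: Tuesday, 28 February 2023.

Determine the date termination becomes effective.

From Tuesday, 28 February 2023, 12 business days (Mar 1, Mar 2, Mar 3, Mar 6, …, Mar 14, Mar 15, Mar 16, skipping weekends) brings us to Thursday, 16 March 2023, which is the last day of the revision period.
The last day of the acceptance period: 74 calendar days after 16 March 2023 is 29 May 2023.
Adding 59 calendar days to 29 May 2023 gives 27 July 2023, which is the date termination becomes effective.

27 July 2023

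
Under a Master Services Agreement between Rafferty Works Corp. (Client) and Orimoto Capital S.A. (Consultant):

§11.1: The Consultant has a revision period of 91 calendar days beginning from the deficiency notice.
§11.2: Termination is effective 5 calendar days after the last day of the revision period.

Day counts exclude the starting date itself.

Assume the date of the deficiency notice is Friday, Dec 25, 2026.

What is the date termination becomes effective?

Mar 31, 2027

Adding 91 calendar days to Dec 25, 2026 gives Mar 26, 2027, which is the last day of the revision period.
Adding 5 calendar days to Mar 26, 2027 gives Mar 31, 2027, which is the date termination becomes effective.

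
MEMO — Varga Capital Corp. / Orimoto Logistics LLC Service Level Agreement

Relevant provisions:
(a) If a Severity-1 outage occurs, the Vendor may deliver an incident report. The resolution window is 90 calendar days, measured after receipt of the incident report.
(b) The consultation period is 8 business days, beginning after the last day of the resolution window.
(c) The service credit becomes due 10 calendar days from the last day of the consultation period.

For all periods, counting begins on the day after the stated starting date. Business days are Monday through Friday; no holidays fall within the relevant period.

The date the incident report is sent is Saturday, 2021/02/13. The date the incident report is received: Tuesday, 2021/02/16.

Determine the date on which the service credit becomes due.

2021/06/06

The last day of the resolution window: 2021/02/16 + 90 days = 2021/05/17.
From Monday, 2021/05/17, 8 business days (May 18, May 19, May 20, May 21, May 24, May 25, May 26, May 27, skipping weekends) brings us to Thursday, 2021/05/27, which is the last day of the consultation period.
The date on which the service credit becomes due: 10 calendar days after 2021/05/27 is 2021/06/06.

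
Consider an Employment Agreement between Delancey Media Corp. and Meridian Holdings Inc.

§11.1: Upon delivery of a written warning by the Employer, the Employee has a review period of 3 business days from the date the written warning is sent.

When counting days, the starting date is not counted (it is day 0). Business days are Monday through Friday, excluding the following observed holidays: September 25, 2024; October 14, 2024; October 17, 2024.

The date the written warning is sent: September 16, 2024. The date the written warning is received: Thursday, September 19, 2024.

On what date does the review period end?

September 19, 2024

The last day of the review period: 3 business days after Monday, September 16, 2024, skipping weekends — Sep 17, Sep 18, Sep 19 — lands on Thursday, September 19, 2024.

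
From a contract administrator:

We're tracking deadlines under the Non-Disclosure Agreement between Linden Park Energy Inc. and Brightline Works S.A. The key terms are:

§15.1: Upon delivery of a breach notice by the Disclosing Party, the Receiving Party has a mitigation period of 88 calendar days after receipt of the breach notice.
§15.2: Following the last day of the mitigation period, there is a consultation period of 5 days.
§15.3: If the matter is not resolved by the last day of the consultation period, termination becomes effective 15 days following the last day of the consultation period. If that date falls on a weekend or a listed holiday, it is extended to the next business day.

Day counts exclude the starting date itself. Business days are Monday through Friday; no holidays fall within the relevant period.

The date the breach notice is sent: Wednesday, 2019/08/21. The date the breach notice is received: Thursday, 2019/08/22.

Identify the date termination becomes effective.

2019/12/09

The last day of the mitigation period: 2019/08/22 + 88 days = 2019/11/18.
Adding 5 calendar days to 2019/11/18 gives 2019/11/23, which is the last day of the consultation period.
The date termination becomes effective: 15 calendar days after 2019/11/23 is 2019/12/08. That falls on a Sunday, so it rolls to the next business day, Monday, 2019/12/09.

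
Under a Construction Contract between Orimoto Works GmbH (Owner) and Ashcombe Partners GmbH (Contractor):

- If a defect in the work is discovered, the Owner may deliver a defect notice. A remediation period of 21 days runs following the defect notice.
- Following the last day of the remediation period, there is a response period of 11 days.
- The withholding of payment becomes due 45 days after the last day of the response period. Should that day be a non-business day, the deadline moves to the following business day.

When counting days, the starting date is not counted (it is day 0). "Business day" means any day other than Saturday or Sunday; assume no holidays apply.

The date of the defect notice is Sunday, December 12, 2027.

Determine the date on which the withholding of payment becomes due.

February 28, 2028

Adding 21 calendar days to December 12, 2027 gives January 2, 2028, which is the last day of the remediation period.
The last day of the response period: January 2, 2028 + 11 days = January 13, 2028.
Adding 45 calendar days to January 13, 2028 gives February 27, 2028, which is the date on which the withholding of payment becomes due. That falls on a Sunday, so it rolls to the next business day, Monday, February 28, 2028.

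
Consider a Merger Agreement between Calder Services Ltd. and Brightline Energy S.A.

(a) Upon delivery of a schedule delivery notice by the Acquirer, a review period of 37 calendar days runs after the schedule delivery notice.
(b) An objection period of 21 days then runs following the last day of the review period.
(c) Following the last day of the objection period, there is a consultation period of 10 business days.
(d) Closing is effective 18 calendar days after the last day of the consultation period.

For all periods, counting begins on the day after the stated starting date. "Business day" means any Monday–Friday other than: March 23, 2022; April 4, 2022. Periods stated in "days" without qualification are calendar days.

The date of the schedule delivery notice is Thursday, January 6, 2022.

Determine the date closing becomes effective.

Adding 37 calendar days to January 6, 2022 gives February 12, 2022, which is the last day of the review period.
The last day of the objection period: 21 calendar days after February 12, 2022 is March 5, 2022.
The last day of the consultation period: counting 10 business days from Saturday, March 5, 2022 (Mar 7, Mar 8, Mar 9, Mar 10, Mar 11, Mar 14, Mar 15, Mar 16, Mar 17, Mar 18, skipping weekends) reaches Friday, March 18, 2022.
The date closing becomes effective: 18 calendar days after March 18, 2022 is April 5, 2022.

April 5, 2022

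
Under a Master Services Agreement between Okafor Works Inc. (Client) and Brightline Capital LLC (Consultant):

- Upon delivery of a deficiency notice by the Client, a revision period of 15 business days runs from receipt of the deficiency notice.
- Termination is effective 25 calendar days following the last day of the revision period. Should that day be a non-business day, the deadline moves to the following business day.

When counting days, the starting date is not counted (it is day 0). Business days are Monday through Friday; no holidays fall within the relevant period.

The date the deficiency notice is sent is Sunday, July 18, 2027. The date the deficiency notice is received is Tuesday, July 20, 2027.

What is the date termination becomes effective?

The last day of the revision period: 15 business days after Tuesday, July 20, 2027, skipping weekends — Jul 21, Jul 22, Jul 23, Jul 26, …, Aug 6, Aug 9, Aug 10 — lands on Tuesday, August 10, 2027.
Adding 25 calendar days to August 10, 2027 gives September 4, 2027, which is the date termination becomes effective. That falls on a Saturday, so it rolls to the next business day, Monday, September 6, 2027.

September 6, 2027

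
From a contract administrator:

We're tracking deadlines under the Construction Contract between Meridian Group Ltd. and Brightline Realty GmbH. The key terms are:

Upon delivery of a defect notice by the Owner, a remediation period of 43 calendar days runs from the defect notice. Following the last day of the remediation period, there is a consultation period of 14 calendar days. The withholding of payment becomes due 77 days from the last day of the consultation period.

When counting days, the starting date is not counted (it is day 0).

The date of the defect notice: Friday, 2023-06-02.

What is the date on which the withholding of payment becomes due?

The last day of the remediation period: 2023-06-02 + 43 days = 2023-07-15.
Adding 14 calendar days to 2023-07-15 gives 2023-07-29, which is the last day of the consultation period.
The date on which the withholding of payment becomes due: 2023-07-29 + 77 days = 2023-10-14.

2023-10-14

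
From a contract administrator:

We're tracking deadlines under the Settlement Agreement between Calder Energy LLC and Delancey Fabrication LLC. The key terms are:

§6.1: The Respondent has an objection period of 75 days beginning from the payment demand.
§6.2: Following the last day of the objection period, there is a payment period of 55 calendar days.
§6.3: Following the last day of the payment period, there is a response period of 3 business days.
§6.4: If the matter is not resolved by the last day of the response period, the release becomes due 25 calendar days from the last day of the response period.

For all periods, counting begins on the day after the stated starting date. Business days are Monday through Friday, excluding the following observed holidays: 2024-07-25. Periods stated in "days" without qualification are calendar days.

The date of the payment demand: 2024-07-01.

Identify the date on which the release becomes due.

2024-12-08

The last day of the objection period: 75 calendar days after 2024-07-01 is 2024-09-14.
The last day of the payment period: 55 calendar days after 2024-09-14 is 2024-11-08.
From Friday, 2024-11-08, 3 business days (Nov 11, Nov 12, Nov 13, skipping weekends) brings us to Wednesday, 2024-11-13, which is the last day of the response period.
Adding 25 calendar days to 2024-11-13 gives 2024-12-08, which is the date on which the release becomes due.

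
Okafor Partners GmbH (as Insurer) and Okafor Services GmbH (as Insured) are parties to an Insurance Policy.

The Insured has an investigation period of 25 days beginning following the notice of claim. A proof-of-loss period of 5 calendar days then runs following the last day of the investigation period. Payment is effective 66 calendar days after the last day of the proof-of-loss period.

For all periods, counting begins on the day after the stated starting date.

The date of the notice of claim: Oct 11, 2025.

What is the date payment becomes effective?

The last day of the investigation period: Oct 11, 2025 + 25 days = Nov 5, 2025.
The last day of the proof-of-loss period: Nov 5, 2025 + 5 days = Nov 10, 2025.
The date payment becomes effective: Nov 10, 2025 + 66 days = Jan 15, 2026.

Jan 15, 2026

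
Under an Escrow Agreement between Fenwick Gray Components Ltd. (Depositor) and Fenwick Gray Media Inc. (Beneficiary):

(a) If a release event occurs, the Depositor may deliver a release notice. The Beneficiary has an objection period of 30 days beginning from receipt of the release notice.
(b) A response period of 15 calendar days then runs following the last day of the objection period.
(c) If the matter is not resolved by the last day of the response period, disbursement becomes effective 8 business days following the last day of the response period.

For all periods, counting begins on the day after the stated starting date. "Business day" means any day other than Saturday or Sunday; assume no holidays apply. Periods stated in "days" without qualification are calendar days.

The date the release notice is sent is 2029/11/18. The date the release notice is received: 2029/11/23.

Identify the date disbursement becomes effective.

2030/01/17

Adding 30 calendar days to 2029/11/23 gives 2029/12/23, which is the last day of the objection period.
The last day of the response period: 2029/12/23 + 15 days = 2030/01/07.
The date disbursement becomes effective: 8 business days after Monday, 2030/01/07, skipping weekends — Jan 8, Jan 9, Jan 10, Jan 11, Jan 14, Jan 15, Jan 16, Jan 17 — lands on Thursday, 2030/01/17.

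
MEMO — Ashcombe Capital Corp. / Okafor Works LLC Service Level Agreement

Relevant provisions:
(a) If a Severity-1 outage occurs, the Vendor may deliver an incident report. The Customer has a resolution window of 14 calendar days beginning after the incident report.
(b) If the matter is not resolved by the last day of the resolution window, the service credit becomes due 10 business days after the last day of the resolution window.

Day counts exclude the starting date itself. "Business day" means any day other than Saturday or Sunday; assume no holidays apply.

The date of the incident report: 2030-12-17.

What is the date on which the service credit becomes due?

The last day of the resolution window: 2030-12-17 + 14 days = 2030-12-31.
The date on which the service credit becomes due: counting 10 business days from Tuesday, 2030-12-31 (Jan 1, Jan 2, Jan 3, Jan 6, Jan 7, Jan 8, Jan 9, Jan 10, Jan 13, Jan 14, skipping weekends) reaches Tuesday, 2031-01-14.

2031-01-14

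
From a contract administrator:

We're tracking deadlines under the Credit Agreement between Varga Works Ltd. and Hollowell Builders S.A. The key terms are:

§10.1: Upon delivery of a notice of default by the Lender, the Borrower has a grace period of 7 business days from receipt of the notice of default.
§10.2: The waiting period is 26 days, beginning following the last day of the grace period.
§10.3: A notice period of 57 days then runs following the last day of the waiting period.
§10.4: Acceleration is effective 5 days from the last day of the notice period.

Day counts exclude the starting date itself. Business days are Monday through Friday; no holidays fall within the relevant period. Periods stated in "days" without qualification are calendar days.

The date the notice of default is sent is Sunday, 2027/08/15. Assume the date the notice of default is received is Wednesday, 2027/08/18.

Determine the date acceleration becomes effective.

The last day of the grace period: 7 business days after Wednesday, 2027/08/18, skipping weekends — Aug 19, Aug 20, Aug 23, Aug 24, Aug 25, Aug 26, Aug 27 — lands on Friday, 2027/08/27.
The last day of the waiting period: 26 calendar days after 2027/08/27 is 2027/09/22.
Adding 57 calendar days to 2027/09/22 gives 2027/11/18, which is the last day of the notice period.
The date acceleration becomes effective: 5 calendar days after 2027/11/18 is 2027/11/23.

2027/11/23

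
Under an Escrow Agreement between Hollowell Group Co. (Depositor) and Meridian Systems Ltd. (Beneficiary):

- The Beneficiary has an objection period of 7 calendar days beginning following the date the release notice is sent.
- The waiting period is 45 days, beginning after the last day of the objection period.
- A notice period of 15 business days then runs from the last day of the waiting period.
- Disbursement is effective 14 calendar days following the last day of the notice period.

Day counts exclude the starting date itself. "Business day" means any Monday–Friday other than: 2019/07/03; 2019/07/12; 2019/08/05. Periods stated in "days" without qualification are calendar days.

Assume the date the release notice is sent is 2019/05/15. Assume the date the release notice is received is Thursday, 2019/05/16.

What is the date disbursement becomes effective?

2019/08/12

Adding 7 calendar days to 2019/05/15 gives 2019/05/22, which is the last day of the objection period.
The last day of the waiting period: 2019/05/22 + 45 days = 2019/07/06.
The last day of the notice period: counting 15 business days from Saturday, 2019/07/06 (Jul 8, Jul 9, Jul 10, Jul 11, …, Jul 25, Jul 26, Jul 29, skipping weekends and the listed holiday on Jul 12) reaches Monday, 2019/07/29.
The date disbursement becomes effective: 2019/07/29 + 14 days = 2019/08/12.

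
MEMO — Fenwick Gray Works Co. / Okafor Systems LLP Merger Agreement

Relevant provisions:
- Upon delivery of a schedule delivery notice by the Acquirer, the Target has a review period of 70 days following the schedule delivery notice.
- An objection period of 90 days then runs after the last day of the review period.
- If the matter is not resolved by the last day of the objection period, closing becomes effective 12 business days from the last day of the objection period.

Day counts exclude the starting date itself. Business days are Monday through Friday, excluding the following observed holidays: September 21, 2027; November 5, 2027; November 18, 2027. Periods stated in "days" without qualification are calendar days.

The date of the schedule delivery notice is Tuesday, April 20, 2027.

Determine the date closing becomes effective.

October 13, 2027

The last day of the review period: April 20, 2027 + 70 days = June 29, 2027.
The last day of the objection period: June 29, 2027 + 90 days = September 27, 2027.
From Monday, September 27, 2027, 12 business days (Sep 28, Sep 29, Sep 30, Oct 1, …, Oct 11, Oct 12, Oct 13, skipping weekends) brings us to Wednesday, October 13, 2027, which is the date closing becomes effective.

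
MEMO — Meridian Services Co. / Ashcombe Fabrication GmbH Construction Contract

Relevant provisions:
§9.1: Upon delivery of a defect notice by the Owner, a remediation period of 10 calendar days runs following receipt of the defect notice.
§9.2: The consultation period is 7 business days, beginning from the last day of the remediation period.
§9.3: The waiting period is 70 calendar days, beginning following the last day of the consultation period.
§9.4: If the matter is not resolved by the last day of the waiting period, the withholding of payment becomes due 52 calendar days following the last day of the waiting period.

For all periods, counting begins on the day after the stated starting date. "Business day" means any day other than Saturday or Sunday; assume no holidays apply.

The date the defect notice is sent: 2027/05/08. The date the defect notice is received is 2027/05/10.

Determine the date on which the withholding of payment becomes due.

2027/09/30

The last day of the remediation period: 2027/05/10 + 10 days = 2027/05/20.
The last day of the consultation period: counting 7 business days from Thursday, 2027/05/20 (May 21, May 24, May 25, May 26, May 27, May 28, May 31, skipping weekends) reaches Monday, 2027/05/31.
The last day of the waiting period: 70 calendar days after 2027/05/31 is 2027/08/09.
Adding 52 calendar days to 2027/08/09 gives 2027/09/30, which is the date on which the withholding of payment becomes due.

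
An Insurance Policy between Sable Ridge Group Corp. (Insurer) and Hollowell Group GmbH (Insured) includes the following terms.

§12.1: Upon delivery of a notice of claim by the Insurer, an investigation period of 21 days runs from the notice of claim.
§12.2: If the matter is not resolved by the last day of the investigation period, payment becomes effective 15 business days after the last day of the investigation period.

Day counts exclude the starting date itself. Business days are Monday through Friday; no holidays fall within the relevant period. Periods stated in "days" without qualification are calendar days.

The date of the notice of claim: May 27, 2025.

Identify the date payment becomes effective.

The last day of the investigation period: 21 calendar days after May 27, 2025 is Jun 17, 2025.
The date payment becomes effective: counting 15 business days from Tuesday, Jun 17, 2025 (Jun 18, Jun 19, Jun 20, Jun 23, …, Jul 4, Jul 7, Jul 8, skipping weekends) reaches Tuesday, Jul 8, 2025.

Jul 8, 2025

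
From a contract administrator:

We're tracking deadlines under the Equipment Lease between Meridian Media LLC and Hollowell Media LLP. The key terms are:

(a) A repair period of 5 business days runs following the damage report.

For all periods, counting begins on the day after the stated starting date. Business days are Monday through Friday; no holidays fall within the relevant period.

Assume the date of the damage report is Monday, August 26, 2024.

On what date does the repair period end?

September 2, 2024

From Monday, August 26, 2024, 5 business days (Aug 27, Aug 28, Aug 29, Aug 30, Sep 2, skipping weekends) brings us to Monday, September 2, 2024, which is the last day of the repair period.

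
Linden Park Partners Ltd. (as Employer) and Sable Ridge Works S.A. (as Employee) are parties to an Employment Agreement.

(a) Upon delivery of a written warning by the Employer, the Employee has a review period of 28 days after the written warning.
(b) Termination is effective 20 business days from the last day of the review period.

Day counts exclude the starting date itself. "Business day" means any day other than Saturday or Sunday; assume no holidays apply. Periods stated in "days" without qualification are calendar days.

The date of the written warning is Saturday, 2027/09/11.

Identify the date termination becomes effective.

Adding 28 calendar days to 2027/09/11 gives 2027/10/09, which is the last day of the review period.
From Saturday, 2027/10/09, 20 business days (Oct 11, Oct 12, Oct 13, Oct 14, …, Nov 3, Nov 4, Nov 5, skipping weekends) brings us to Friday, 2027/11/05, which is the date termination becomes effective.

2027/11/05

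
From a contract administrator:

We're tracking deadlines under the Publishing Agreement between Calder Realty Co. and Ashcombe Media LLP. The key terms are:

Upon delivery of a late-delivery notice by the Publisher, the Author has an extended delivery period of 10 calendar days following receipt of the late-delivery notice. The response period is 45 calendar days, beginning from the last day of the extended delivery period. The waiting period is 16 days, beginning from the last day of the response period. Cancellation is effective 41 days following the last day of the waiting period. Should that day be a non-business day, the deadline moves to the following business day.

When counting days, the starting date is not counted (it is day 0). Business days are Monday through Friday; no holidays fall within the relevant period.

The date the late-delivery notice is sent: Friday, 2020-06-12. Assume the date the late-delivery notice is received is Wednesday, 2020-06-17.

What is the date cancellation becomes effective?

Adding 10 calendar days to 2020-06-17 gives 2020-06-27, which is the last day of the extended delivery period.
Adding 45 calendar days to 2020-06-27 gives 2020-08-11, which is the last day of the response period.
The last day of the waiting period: 16 calendar days after 2020-08-11 is 2020-08-27.
The date cancellation becomes effective: 2020-08-27 + 41 days = 2020-10-07. 2020-10-07 is a Wednesday, so no roll-forward applies.

2020-10-07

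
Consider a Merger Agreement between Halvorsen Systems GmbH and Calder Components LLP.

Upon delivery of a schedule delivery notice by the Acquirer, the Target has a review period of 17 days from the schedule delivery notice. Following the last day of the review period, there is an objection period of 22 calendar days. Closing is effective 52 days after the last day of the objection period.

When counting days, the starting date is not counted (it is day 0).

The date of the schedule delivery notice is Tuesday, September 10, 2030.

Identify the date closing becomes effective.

December 10, 2030

The last day of the review period: 17 calendar days after September 10, 2030 is September 27, 2030.
The last day of the objection period: September 27, 2030 + 22 days = October 19, 2030.
Adding 52 calendar days to October 19, 2030 gives December 10, 2030, which is the date closing becomes effective.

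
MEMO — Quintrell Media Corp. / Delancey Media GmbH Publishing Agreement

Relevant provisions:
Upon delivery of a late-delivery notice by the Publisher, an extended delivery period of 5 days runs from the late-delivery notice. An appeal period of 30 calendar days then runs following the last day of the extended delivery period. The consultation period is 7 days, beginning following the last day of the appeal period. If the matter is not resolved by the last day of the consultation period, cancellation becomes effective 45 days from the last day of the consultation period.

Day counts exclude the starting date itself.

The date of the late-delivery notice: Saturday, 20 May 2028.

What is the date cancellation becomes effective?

The last day of the extended delivery period: 20 May 2028 + 5 days = 25 May 2028.
The last day of the appeal period: 25 May 2028 + 30 days = 24 June 2028.
The last day of the consultation period: 24 June 2028 + 7 days = 1 July 2028.
The date cancellation becomes effective: 45 calendar days after 1 July 2028 is 15 August 2028.

15 August 2028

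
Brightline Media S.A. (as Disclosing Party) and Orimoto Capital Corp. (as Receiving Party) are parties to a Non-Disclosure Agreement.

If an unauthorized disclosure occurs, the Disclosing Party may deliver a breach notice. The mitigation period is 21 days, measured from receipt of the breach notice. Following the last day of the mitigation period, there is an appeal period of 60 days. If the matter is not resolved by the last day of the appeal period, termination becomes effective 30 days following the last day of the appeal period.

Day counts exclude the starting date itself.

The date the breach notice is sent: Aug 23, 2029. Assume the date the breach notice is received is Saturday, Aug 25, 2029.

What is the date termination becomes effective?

The last day of the mitigation period: Aug 25, 2029 + 21 days = Sep 15, 2029.
The last day of the appeal period: Sep 15, 2029 + 60 days = Nov 14, 2029.
The date termination becomes effective: Nov 14, 2029 + 30 days = Dec 14, 2029.

Dec 14, 2029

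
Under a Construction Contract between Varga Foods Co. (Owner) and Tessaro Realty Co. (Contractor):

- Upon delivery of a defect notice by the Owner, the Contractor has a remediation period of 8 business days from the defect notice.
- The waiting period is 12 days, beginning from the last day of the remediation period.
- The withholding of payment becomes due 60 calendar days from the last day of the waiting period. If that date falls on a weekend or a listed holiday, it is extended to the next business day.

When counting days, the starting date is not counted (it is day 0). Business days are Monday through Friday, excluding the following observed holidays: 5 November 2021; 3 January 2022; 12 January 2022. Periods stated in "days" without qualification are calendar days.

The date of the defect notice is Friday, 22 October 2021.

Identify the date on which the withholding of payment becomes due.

The last day of the remediation period: 8 business days after Friday, 22 October 2021, skipping weekends — Oct 25, Oct 26, Oct 27, Oct 28, Oct 29, Nov 1, Nov 2, Nov 3 — lands on Wednesday, 3 November 2021.
Adding 12 calendar days to 3 November 2021 gives 15 November 2021, which is the last day of the waiting period.
The date on which the withholding of payment becomes due: 60 calendar days after 15 November 2021 is 14 January 2022. 14 January 2022 is a Friday and is not a listed holiday, so no roll-forward applies.

14 January 2022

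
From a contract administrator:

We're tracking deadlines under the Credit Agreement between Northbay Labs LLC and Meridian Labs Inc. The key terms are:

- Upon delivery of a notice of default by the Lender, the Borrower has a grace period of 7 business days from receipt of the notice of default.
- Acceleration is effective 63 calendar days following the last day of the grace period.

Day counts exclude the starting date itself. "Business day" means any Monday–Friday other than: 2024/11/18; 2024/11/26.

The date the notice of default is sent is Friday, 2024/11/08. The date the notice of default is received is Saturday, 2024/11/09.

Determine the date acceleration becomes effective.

The last day of the grace period: 7 business days after Saturday, 2024/11/09, skipping weekends and the listed holiday on Nov 18 — Nov 11, Nov 12, Nov 13, Nov 14, Nov 15, Nov 19, Nov 20 — lands on Wednesday, 2024/11/20.
The date acceleration becomes effective: 63 calendar days after 2024/11/20 is 2025/01/22.

2025/01/22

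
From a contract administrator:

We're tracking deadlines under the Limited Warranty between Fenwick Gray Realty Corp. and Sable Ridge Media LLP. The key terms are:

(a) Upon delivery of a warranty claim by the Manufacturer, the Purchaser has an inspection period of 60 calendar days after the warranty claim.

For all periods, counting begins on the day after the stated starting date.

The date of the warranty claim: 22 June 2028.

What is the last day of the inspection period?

21 August 2028

The last day of the inspection period: 22 June 2028 + 60 days = 21 August 2028.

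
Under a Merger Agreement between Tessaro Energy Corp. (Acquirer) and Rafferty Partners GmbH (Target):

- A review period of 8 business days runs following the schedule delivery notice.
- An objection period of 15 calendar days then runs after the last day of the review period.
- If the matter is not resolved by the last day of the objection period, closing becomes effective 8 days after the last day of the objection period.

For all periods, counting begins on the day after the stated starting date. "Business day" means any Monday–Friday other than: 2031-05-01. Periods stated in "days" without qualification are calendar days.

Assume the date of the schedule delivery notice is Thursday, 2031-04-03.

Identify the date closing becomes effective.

The last day of the review period: counting 8 business days from Thursday, 2031-04-03 (Apr 4, Apr 7, Apr 8, Apr 9, Apr 10, Apr 11, Apr 14, Apr 15, skipping weekends) reaches Tuesday, 2031-04-15.
Adding 15 calendar days to 2031-04-15 gives 2031-04-30, which is the last day of the objection period.
Adding 8 calendar days to 2031-04-30 gives 2031-05-08, which is the date closing becomes effective.

2031-05-08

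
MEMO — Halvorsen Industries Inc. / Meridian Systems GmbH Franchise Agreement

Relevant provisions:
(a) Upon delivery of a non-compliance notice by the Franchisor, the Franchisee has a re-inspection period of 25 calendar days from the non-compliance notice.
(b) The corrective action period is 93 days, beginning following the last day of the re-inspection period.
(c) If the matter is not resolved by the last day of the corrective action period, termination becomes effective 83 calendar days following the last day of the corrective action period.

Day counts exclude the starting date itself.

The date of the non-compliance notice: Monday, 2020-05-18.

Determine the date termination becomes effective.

2020-12-05

Adding 25 calendar days to 2020-05-18 gives 2020-06-12, which is the last day of the re-inspection period.
The last day of the corrective action period: 93 calendar days after 2020-06-12 is 2020-09-13.
The date termination becomes effective: 2020-09-13 + 83 days = 2020-12-05.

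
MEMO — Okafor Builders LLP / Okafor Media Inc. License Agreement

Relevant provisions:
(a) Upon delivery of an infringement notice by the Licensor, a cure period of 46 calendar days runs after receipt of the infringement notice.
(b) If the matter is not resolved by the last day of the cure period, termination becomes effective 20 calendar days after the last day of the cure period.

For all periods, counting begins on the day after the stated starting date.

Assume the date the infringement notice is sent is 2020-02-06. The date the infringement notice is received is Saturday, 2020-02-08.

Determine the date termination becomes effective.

2020-04-14

The last day of the cure period: 46 calendar days after 2020-02-08 is 2020-03-25.
Adding 20 calendar days to 2020-03-25 gives 2020-04-14, which is the date termination becomes effective.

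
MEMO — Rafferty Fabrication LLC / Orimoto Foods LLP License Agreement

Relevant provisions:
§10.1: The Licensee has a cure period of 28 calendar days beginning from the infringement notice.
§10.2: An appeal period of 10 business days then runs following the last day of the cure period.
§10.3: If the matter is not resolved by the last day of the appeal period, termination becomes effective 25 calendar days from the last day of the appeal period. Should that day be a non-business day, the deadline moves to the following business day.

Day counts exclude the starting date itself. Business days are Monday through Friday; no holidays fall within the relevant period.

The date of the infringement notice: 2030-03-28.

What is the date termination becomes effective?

The last day of the cure period: 2030-03-28 + 28 days = 2030-04-25.
From Thursday, 2030-04-25, 10 business days (Apr 26, Apr 29, Apr 30, May 1, May 2, May 3, May 6, May 7, May 8, May 9, skipping weekends) brings us to Thursday, 2030-05-09, which is the last day of the appeal period.
Adding 25 calendar days to 2030-05-09 gives 2030-06-03, which is the date termination becomes effective. 2030-06-03 is a Monday, so no roll-forward applies.

2030-06-03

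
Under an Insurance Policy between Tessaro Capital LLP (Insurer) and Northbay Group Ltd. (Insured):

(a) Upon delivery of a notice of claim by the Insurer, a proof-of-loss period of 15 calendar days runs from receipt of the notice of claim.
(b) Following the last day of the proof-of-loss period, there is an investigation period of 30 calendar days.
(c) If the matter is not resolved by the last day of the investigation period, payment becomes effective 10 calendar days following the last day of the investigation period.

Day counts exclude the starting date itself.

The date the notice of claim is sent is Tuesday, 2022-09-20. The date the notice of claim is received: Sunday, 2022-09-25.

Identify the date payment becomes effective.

2022-11-19

Adding 15 calendar days to 2022-09-25 gives 2022-10-10, which is the last day of the proof-of-loss period.
The last day of the investigation period: 2022-10-10 + 30 days = 2022-11-09.
The date payment becomes effective: 10 calendar days after 2022-11-09 is 2022-11-19.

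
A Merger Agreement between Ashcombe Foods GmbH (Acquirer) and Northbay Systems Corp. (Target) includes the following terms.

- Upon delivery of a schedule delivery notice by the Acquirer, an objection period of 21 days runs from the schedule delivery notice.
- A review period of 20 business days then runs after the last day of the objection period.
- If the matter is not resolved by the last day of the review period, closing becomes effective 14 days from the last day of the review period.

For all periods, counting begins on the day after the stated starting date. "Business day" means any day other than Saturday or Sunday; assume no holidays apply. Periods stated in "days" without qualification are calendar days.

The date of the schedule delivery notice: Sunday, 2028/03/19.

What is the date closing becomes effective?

2028/05/19

Adding 21 calendar days to 2028/03/19 gives 2028/04/09, which is the last day of the objection period.
The last day of the review period: 20 business days after Sunday, 2028/04/09, skipping weekends — Apr 10, Apr 11, Apr 12, Apr 13, …, May 3, May 4, May 5 — lands on Friday, 2028/05/05.
Adding 14 calendar days to 2028/05/05 gives 2028/05/19, which is the date closing becomes effective.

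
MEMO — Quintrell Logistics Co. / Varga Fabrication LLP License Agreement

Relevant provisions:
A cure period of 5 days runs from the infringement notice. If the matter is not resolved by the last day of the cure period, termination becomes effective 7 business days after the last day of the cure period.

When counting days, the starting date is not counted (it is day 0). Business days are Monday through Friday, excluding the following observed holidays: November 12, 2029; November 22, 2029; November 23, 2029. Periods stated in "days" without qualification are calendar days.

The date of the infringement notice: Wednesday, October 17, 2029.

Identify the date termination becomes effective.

October 31, 2029

The last day of the cure period: October 17, 2029 + 5 days = October 22, 2029.
From Monday, October 22, 2029, 7 business days (Oct 23, Oct 24, Oct 25, Oct 26, Oct 29, Oct 30, Oct 31, skipping weekends) brings us to Wednesday, October 31, 2029, which is the date termination becomes effective.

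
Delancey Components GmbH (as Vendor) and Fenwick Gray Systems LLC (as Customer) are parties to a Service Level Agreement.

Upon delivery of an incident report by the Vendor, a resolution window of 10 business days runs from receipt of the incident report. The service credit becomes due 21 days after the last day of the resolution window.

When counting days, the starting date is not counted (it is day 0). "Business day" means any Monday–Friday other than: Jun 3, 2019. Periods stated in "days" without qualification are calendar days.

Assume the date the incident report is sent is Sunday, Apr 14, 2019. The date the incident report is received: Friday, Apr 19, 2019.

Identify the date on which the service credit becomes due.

May 24, 2019

The last day of the resolution window: counting 10 business days from Friday, Apr 19, 2019 (Apr 22, Apr 23, Apr 24, Apr 25, Apr 26, Apr 29, Apr 30, May 1, May 2, May 3, skipping weekends) reaches Friday, May 3, 2019.
Adding 21 calendar days to May 3, 2019 gives May 24, 2019, which is the date on which the service credit becomes due.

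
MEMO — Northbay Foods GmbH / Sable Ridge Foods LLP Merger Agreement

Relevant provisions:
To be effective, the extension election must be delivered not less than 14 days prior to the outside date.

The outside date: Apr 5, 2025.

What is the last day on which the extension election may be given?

Mar 22, 2025

Apr 5, 2025 minus 14 days is Mar 22, 2025.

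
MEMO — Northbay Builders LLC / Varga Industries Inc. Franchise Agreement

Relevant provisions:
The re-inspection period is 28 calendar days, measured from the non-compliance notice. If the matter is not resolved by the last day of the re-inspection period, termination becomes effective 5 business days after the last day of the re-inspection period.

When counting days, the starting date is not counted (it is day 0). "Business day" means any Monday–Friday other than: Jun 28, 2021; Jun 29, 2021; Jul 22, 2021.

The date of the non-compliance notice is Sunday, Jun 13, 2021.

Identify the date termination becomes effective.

The last day of the re-inspection period: 28 calendar days after Jun 13, 2021 is Jul 11, 2021.
The date termination becomes effective: counting 5 business days from Sunday, Jul 11, 2021 (Jul 12, Jul 13, Jul 14, Jul 15, Jul 16, skipping weekends) reaches Friday, Jul 16, 2021.

Jul 16, 2021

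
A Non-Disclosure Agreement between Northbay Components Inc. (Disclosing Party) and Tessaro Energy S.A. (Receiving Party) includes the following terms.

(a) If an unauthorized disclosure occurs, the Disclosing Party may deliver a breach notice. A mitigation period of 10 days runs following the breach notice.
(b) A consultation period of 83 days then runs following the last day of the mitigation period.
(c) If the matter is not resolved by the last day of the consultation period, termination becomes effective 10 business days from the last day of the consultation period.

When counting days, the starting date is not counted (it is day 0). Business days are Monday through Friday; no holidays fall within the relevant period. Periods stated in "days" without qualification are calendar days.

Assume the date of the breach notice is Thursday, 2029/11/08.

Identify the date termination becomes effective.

The last day of the mitigation period: 10 calendar days after 2029/11/08 is 2029/11/18.
The last day of the consultation period: 2029/11/18 + 83 days = 2030/02/09.
From Saturday, 2030/02/09, 10 business days (Feb 11, Feb 12, Feb 13, Feb 14, Feb 15, Feb 18, Feb 19, Feb 20, Feb 21, Feb 22, skipping weekends) brings us to Friday, 2030/02/22, which is the date termination becomes effective.

2030/02/22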